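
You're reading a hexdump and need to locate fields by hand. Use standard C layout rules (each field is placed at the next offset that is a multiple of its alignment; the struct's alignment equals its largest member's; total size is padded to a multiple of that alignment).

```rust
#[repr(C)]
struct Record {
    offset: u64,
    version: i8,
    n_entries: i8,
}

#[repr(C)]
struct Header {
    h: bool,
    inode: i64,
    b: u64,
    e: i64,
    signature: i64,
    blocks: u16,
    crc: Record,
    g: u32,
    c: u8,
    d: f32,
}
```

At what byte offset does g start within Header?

64

Record: offset at 0 (size 8, align 8) → ends 8; version at 8 (size 1, align 1) → ends 9; n_entries at 9 (size 1, align 1) → ends 10; tail pad 6 to reach multiple of 8; total 16 bytes, alignment 8
h at 0 (size 1, align 1) → ends 1
pad 7 to align 8 for inode
inode at 8 (size 8, align 8) → ends 16
b at 16 (size 8, align 8) → ends 24
e at 24 (size 8, align 8) → ends 32
signature at 32 (size 8, align 8) → ends 40
blocks at 40 (size 2, align 2) → ends 42
pad 6 to align 8 for crc
crc at 48 (size 16, align 8) → ends 64
g at 64 (size 4, align 4) → ends 68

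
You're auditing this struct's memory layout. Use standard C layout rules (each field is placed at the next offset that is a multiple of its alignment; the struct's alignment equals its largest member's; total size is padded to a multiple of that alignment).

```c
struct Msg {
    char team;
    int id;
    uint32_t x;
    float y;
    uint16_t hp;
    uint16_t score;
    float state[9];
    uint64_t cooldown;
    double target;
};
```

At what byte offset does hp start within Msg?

16

0..1  team  (1B, 1-aligned)
1..4  -- padding (3B)
4..8  id  (4B, 4-aligned)
8..12  x  (4B, 4-aligned)
12..16  y  (4B, 4-aligned)
16..18  hp  (2B, 2-aligned)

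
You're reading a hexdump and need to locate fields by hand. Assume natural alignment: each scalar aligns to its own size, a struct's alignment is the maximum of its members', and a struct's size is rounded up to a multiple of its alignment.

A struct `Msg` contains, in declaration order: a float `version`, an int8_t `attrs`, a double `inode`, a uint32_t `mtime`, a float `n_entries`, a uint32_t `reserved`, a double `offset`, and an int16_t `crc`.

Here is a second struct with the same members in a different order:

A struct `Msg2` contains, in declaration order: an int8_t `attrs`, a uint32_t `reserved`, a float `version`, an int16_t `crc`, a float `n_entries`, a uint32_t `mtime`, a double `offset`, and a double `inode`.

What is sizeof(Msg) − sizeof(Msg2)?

version at 0 (size 4, align 4) → ends 4
attrs at 4 (size 1, align 1) → ends 5
pad 3 to align 8 for inode
inode at 8 (size 8, align 8) → ends 16
mtime at 16 (size 4, align 4) → ends 20
n_entries at 20 (size 4, align 4) → ends 24
reserved at 24 (size 4, align 4) → ends 28
pad 4 to align 8 for offset
offset at 32 (size 8, align 8) → ends 40
crc at 40 (size 2, align 2) → ends 42
tail pad 6 to reach multiple of 8
total 48 bytes, alignment 8
— Msg2 —
attrs at 0 (size 1, align 1) → ends 1
pad 3 to align 4 for reserved
reserved at 4 (size 4, align 4) → ends 8
version at 8 (size 4, align 4) → ends 12
crc at 12 (size 2, align 2) → ends 14
pad 2 to align 4 for n_entries
n_entries at 16 (size 4, align 4) → ends 20
mtime at 20 (size 4, align 4) → ends 24
offset at 24 (size 8, align 8) → ends 32
inode at 32 (size 8, align 8) → ends 40
total 40 bytes, alignment 8
48 − 40 = 8

8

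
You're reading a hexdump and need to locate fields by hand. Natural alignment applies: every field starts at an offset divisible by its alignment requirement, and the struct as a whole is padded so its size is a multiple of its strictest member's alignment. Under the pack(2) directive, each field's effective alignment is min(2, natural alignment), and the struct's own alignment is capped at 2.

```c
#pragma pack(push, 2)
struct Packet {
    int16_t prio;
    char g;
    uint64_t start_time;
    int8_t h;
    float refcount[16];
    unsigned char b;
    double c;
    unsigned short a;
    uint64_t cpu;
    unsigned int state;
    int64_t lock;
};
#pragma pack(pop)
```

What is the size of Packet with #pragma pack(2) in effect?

@0: prio [2B, align 2] → 2
@2: g [1B, align 1] → 3
+1 pad (align 2)
@4: start_time [8B, align 2] → 12
@12: h [1B, align 1] → 13
+1 pad (align 2)
@14: refcount [64B, align 2] → 78
@78: b [1B, align 1] → 79
+1 pad (align 2)
@80: c [8B, align 2] → 88
@88: a [2B, align 2] → 90
@90: cpu [8B, align 2] → 98
@98: state [4B, align 2] → 102
@102: lock [8B, align 2] → 110
size 110, align 2

110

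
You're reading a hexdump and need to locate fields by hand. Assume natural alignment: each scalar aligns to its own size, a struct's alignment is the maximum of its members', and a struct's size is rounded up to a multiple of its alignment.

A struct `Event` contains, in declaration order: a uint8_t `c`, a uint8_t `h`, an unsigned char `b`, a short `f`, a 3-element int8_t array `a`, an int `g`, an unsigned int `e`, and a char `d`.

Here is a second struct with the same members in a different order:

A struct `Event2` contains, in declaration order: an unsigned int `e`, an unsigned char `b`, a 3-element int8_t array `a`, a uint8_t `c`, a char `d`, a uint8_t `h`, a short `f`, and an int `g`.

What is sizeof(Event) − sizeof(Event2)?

4

@0: c [1B, align 1] → 1
@1: h [1B, align 1] → 2
@2: b [1B, align 1] → 3
+1 pad (align 2)
@4: f [2B, align 2] → 6
@6: a [3B, align 1] → 9
+3 pad (align 4)
@12: g [4B, align 4] → 16
@16: e [4B, align 4] → 20
@20: d [1B, align 1] → 21
+3 tail pad (align 4)
size 24, align 4
— Event2 —
@0: e [4B, align 4] → 4
@4: b [1B, align 1] → 5
@5: a [3B, align 1] → 8
@8: c [1B, align 1] → 9
@9: d [1B, align 1] → 10
@10: h [1B, align 1] → 11
+1 pad (align 2)
@12: f [2B, align 2] → 14
+2 pad (align 4)
@16: g [4B, align 4] → 20
size 20, align 4
24 − 20 = 4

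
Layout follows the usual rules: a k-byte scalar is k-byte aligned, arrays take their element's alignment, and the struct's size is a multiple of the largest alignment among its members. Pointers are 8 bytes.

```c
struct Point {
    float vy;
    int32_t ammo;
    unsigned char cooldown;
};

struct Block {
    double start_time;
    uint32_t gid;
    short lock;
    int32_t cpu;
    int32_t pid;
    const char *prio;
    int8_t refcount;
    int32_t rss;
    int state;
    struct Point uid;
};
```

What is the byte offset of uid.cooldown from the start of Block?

Point: 0..4  vy  (4B, 4-aligned); 4..8  ammo  (4B, 4-aligned); 8..9  cooldown  (1B, 1-aligned); 9..12  -- tail padding (3B); sizeof = 12, alignof = 4
0..8  start_time  (8B, 8-aligned)
8..12  gid  (4B, 4-aligned)
12..14  lock  (2B, 2-aligned)
14..16  -- padding (2B)
16..20  cpu  (4B, 4-aligned)
20..24  pid  (4B, 4-aligned)
24..32  prio  (8B, 8-aligned)
32..33  refcount  (1B, 1-aligned)
33..36  -- padding (3B)
36..40  rss  (4B, 4-aligned)
40..44  state  (4B, 4-aligned)
44..56  uid  (12B, 4-aligned)
within Point: cooldown at 8
44 + 8 = 52

52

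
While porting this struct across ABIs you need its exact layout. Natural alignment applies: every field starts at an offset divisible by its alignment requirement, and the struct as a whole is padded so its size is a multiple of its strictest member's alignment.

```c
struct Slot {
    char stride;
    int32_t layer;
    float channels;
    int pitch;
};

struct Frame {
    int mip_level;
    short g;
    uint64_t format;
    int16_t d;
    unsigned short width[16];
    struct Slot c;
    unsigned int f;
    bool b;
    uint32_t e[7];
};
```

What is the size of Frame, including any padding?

104 bytes

Slot: stride at 0 (size 1, align 1) → ends 1; pad 3 to align 4 for layer; layer at 4 (size 4, align 4) → ends 8; channels at 8 (size 4, align 4) → ends 12; pitch at 12 (size 4, align 4) → ends 16; total 16 bytes, alignment 4
mip_level at 0 (size 4, align 4) → ends 4
g at 4 (size 2, align 2) → ends 6
pad 2 to align 8 for format
format at 8 (size 8, align 8) → ends 16
d at 16 (size 2, align 2) → ends 18
width at 18 (size 32, align 2) → ends 50
pad 2 to align 4 for c
c at 52 (size 16, align 4) → ends 68
f at 68 (size 4, align 4) → ends 72
b at 72 (size 1, align 1) → ends 73
pad 3 to align 4 for e
e at 76 (size 28, align 4) → ends 104
total 104 bytes, alignment 8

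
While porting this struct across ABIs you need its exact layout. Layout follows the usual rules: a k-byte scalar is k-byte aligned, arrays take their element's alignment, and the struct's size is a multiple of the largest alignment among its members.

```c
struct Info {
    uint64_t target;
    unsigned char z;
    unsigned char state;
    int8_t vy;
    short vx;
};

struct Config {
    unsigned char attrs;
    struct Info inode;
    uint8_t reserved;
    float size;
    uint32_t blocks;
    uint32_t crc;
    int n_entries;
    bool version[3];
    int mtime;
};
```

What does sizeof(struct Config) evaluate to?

Info: target at 0 (size 8, align 8) → ends 8; z at 8 (size 1, align 1) → ends 9; state at 9 (size 1, align 1) → ends 10; vy at 10 (size 1, align 1) → ends 11; pad 1 to align 2 for vx; vx at 12 (size 2, align 2) → ends 14; tail pad 2 to reach multiple of 8; total 16 bytes, alignment 8
attrs at 0 (size 1, align 1) → ends 1
pad 7 to align 8 for inode
inode at 8 (size 16, align 8) → ends 24
reserved at 24 (size 1, align 1) → ends 25
pad 3 to align 4 for size
size at 28 (size 4, align 4) → ends 32
blocks at 32 (size 4, align 4) → ends 36
crc at 36 (size 4, align 4) → ends 40
n_entries at 40 (size 4, align 4) → ends 44
version at 44 (size 3, align 1) → ends 47
pad 1 to align 4 for mtime
mtime at 48 (size 4, align 4) → ends 52
tail pad 4 to reach multiple of 8
total 56 bytes, alignment 8

56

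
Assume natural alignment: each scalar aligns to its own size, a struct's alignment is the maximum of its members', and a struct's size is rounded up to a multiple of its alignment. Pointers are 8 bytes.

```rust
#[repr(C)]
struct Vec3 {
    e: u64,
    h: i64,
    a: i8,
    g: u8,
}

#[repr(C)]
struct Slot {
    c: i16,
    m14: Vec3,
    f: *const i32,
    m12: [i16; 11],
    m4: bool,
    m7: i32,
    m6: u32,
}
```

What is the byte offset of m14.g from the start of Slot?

Vec3: @0: e [8B, align 8] → 8; @8: h [8B, align 8] → 16; @16: a [1B, align 1] → 17; @17: g [1B, align 1] → 18; +6 tail pad (align 8); size 24, align 8
@0: c [2B, align 2] → 2
+6 pad (align 8)
@8: m14 [24B, align 8] → 32
within Vec3: g at 17
8 + 17 = 25

25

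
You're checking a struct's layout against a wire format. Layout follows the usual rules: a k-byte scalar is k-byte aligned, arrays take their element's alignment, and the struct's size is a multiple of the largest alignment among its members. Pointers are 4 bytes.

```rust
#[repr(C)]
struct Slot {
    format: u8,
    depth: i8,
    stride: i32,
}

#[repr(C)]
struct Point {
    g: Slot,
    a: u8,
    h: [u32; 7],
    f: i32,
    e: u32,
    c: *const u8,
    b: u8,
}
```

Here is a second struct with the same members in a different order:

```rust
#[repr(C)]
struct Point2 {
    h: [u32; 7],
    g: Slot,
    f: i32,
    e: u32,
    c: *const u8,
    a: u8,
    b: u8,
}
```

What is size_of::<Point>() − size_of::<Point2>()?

Slot: 0..1  format  (1B, 1-aligned); 1..2  depth  (1B, 1-aligned); 2..4  -- padding (2B); 4..8  stride  (4B, 4-aligned); sizeof = 8, alignof = 4
0..8  g  (8B, 4-aligned)
8..9  a  (1B, 1-aligned)
9..12  -- padding (3B)
12..40  h  (28B, 4-aligned)
40..44  f  (4B, 4-aligned)
44..48  e  (4B, 4-aligned)
48..52  c  (4B, 4-aligned)
52..53  b  (1B, 1-aligned)
53..56  -- tail padding (3B)
sizeof = 56, alignof = 4
— Point2 —
0..28  h  (28B, 4-aligned)
28..36  g  (8B, 4-aligned)
36..40  f  (4B, 4-aligned)
40..44  e  (4B, 4-aligned)
44..48  c  (4B, 4-aligned)
48..49  a  (1B, 1-aligned)
49..50  b  (1B, 1-aligned)
50..52  -- tail padding (2B)
sizeof = 52, alignof = 4
56 − 52 = 4

4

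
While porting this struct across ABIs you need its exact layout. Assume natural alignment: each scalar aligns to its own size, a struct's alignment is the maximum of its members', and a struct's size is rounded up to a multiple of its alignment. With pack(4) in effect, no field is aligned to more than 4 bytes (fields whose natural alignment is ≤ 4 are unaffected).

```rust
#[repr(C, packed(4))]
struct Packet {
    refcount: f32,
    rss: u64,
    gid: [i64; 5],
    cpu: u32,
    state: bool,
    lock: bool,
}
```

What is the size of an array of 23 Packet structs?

0..4  refcount  (4B, 4-aligned)
4..12  rss  (8B, 4-aligned)
12..52  gid  (40B, 4-aligned)
52..56  cpu  (4B, 4-aligned)
56..57  state  (1B, 1-aligned)
57..58  lock  (1B, 1-aligned)
58..60  -- tail padding (2B)
sizeof = 60, alignof = 4
array of 23: 23 × 60 = 1380

1380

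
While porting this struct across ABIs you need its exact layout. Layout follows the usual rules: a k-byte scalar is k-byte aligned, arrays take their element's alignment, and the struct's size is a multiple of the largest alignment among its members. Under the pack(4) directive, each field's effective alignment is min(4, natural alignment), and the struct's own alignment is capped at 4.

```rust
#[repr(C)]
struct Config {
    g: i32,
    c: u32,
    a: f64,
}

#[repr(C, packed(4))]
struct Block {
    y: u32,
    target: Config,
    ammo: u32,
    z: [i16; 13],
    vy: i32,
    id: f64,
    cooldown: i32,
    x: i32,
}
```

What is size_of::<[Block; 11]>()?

Config: g at 0 (size 4, align 4) → ends 4; c at 4 (size 4, align 4) → ends 8; a at 8 (size 8, align 8) → ends 16; total 16 bytes, alignment 8
y at 0 (size 4, align 4) → ends 4
target at 4 (size 16, align 4) → ends 20
ammo at 20 (size 4, align 4) → ends 24
z at 24 (size 26, align 2) → ends 50
pad 2 to align 4 for vy
vy at 52 (size 4, align 4) → ends 56
id at 56 (size 8, align 4) → ends 64
cooldown at 64 (size 4, align 4) → ends 68
x at 68 (size 4, align 4) → ends 72
total 72 bytes, alignment 4
array of 11: 11 × 72 = 792

792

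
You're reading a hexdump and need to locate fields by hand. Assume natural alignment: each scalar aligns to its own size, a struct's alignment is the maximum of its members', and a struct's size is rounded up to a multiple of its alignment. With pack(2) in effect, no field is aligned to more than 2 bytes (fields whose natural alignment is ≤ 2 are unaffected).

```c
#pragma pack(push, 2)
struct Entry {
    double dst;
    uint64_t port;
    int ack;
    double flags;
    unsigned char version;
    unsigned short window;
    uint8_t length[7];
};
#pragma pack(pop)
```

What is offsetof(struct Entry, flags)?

dst at 0 (size 8, align 2) → ends 8
port at 8 (size 8, align 2) → ends 16
ack at 16 (size 4, align 2) → ends 20
flags at 20 (size 8, align 2) → ends 28

20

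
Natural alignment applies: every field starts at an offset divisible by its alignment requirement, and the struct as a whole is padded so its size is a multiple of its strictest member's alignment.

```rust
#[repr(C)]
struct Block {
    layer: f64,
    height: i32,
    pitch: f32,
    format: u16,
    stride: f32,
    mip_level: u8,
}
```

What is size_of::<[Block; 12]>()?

384

layer at 0 (size 8, align 8) → ends 8
height at 8 (size 4, align 4) → ends 12
pitch at 12 (size 4, align 4) → ends 16
format at 16 (size 2, align 2) → ends 18
pad 2 to align 4 for stride
stride at 20 (size 4, align 4) → ends 24
mip_level at 24 (size 1, align 1) → ends 25
tail pad 7 to reach multiple of 8
total 32 bytes, alignment 8
array of 12: 12 × 32 = 384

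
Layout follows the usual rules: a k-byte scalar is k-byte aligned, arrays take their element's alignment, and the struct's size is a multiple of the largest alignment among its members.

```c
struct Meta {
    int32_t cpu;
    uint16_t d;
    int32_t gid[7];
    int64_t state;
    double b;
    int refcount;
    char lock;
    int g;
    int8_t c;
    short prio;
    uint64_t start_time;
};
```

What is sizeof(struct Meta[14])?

1120

0..4  cpu  (4B, 4-aligned)
4..6  d  (2B, 2-aligned)
6..8  -- padding (2B)
8..36  gid  (28B, 4-aligned)
36..40  -- padding (4B)
40..48  state  (8B, 8-aligned)
48..56  b  (8B, 8-aligned)
56..60  refcount  (4B, 4-aligned)
60..61  lock  (1B, 1-aligned)
61..64  -- padding (3B)
64..68  g  (4B, 4-aligned)
68..69  c  (1B, 1-aligned)
69..70  -- padding (1B)
70..72  prio  (2B, 2-aligned)
72..80  start_time  (8B, 8-aligned)
sizeof = 80, alignof = 8
array of 14: 14 × 80 = 1120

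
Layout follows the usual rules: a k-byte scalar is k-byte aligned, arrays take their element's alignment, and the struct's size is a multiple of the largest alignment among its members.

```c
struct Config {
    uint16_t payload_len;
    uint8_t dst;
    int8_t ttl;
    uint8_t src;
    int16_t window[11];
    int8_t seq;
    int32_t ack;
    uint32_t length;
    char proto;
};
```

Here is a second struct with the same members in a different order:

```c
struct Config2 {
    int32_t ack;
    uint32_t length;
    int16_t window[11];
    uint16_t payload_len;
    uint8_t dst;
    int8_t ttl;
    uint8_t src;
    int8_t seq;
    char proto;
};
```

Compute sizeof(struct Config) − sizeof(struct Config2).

4

0..2  payload_len  (2B, 2-aligned)
2..3  dst  (1B, 1-aligned)
3..4  ttl  (1B, 1-aligned)
4..5  src  (1B, 1-aligned)
5..6  -- padding (1B)
6..28  window  (22B, 2-aligned)
28..29  seq  (1B, 1-aligned)
29..32  -- padding (3B)
32..36  ack  (4B, 4-aligned)
36..40  length  (4B, 4-aligned)
40..41  proto  (1B, 1-aligned)
41..44  -- tail padding (3B)
sizeof = 44, alignof = 4
— Config2 —
0..4  ack  (4B, 4-aligned)
4..8  length  (4B, 4-aligned)
8..30  window  (22B, 2-aligned)
30..32  payload_len  (2B, 2-aligned)
32..33  dst  (1B, 1-aligned)
33..34  ttl  (1B, 1-aligned)
34..35  src  (1B, 1-aligned)
35..36  seq  (1B, 1-aligned)
36..37  proto  (1B, 1-aligned)
37..40  -- tail padding (3B)
sizeof = 40, alignof = 4
44 − 40 = 4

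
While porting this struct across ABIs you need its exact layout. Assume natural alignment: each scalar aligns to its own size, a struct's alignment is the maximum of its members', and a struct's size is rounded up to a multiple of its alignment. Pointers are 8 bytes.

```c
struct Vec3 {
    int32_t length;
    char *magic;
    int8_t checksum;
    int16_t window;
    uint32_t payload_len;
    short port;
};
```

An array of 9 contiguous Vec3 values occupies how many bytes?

@0: length [4B, align 4] → 4
+4 pad (align 8)
@8: magic [8B, align 8] → 16
@16: checksum [1B, align 1] → 17
+1 pad (align 2)
@18: window [2B, align 2] → 20
@20: payload_len [4B, align 4] → 24
@24: port [2B, align 2] → 26
+6 tail pad (align 8)
size 32, align 8
array of 9: 9 × 32 = 288

288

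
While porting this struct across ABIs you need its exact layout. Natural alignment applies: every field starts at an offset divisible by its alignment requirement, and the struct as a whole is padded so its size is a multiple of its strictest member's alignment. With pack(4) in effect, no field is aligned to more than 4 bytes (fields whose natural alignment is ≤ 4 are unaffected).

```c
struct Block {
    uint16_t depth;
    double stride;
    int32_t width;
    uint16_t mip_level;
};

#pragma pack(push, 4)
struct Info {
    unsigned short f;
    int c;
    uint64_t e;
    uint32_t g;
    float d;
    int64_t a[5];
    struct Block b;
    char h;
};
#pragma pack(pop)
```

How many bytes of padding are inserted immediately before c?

2

Block: depth at 0 (size 2, align 2) → ends 2; pad 6 to align 8 for stride; stride at 8 (size 8, align 8) → ends 16; width at 16 (size 4, align 4) → ends 20; mip_level at 20 (size 2, align 2) → ends 22; tail pad 2 to reach multiple of 8; total 24 bytes, alignment 8
f at 0 (size 2, align 2) → ends 2
pad 2 to align 4 for c
c at 4 (size 4, align 4) → ends 8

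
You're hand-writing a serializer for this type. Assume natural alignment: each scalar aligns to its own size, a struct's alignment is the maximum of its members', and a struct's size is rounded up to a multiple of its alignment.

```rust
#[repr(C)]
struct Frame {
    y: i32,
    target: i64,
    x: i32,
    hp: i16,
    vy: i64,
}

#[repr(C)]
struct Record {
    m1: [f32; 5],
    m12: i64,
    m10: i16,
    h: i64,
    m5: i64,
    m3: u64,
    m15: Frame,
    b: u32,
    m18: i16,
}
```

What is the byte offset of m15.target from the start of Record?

72

Frame: @0: y [4B, align 4] → 4; +4 pad (align 8); @8: target [8B, align 8] → 16; @16: x [4B, align 4] → 20; @20: hp [2B, align 2] → 22; +2 pad (align 8); @24: vy [8B, align 8] → 32; size 32, align 8
@0: m1 [20B, align 4] → 20
+4 pad (align 8)
@24: m12 [8B, align 8] → 32
@32: m10 [2B, align 2] → 34
+6 pad (align 8)
@40: h [8B, align 8] → 48
@48: m5 [8B, align 8] → 56
@56: m3 [8B, align 8] → 64
@64: m15 [32B, align 8] → 96
within Frame: target at 8
64 + 8 = 72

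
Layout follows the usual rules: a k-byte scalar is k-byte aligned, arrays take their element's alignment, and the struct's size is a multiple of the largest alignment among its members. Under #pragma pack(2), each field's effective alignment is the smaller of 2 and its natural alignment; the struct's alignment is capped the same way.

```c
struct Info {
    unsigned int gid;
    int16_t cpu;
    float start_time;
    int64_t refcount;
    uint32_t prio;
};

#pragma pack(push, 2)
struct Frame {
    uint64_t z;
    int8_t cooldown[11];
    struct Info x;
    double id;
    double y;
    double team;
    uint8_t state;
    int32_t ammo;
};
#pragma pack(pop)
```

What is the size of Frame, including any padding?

82

Info: 0..4  gid  (4B, 4-aligned); 4..6  cpu  (2B, 2-aligned); 6..8  -- padding (2B); 8..12  start_time  (4B, 4-aligned); 12..16  -- padding (4B); 16..24  refcount  (8B, 8-aligned); 24..28  prio  (4B, 4-aligned); 28..32  -- tail padding (4B); sizeof = 32, alignof = 8
0..8  z  (8B, 2-aligned)
8..19  cooldown  (11B, 1-aligned)
19..20  -- padding (1B)
20..52  x  (32B, 2-aligned)
52..60  id  (8B, 2-aligned)
60..68  y  (8B, 2-aligned)
68..76  team  (8B, 2-aligned)
76..77  state  (1B, 1-aligned)
77..78  -- padding (1B)
78..82  ammo  (4B, 2-aligned)
sizeof = 82, alignof = 2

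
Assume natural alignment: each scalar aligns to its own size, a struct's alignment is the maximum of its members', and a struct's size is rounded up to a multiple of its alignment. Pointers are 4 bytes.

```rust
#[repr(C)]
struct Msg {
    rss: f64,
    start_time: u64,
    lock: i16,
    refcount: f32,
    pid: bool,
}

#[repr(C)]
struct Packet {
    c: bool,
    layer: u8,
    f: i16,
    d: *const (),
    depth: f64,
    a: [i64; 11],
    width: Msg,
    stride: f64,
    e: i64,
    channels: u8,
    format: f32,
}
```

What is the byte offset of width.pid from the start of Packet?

128

Msg: rss at 0 (size 8, align 8) → ends 8; start_time at 8 (size 8, align 8) → ends 16; lock at 16 (size 2, align 2) → ends 18; pad 2 to align 4 for refcount; refcount at 20 (size 4, align 4) → ends 24; pid at 24 (size 1, align 1) → ends 25; tail pad 7 to reach multiple of 8; total 32 bytes, alignment 8
c at 0 (size 1, align 1) → ends 1
layer at 1 (size 1, align 1) → ends 2
f at 2 (size 2, align 2) → ends 4
d at 4 (size 4, align 4) → ends 8
depth at 8 (size 8, align 8) → ends 16
a at 16 (size 88, align 8) → ends 104
width at 104 (size 32, align 8) → ends 136
within Msg: pid at 24
104 + 24 = 128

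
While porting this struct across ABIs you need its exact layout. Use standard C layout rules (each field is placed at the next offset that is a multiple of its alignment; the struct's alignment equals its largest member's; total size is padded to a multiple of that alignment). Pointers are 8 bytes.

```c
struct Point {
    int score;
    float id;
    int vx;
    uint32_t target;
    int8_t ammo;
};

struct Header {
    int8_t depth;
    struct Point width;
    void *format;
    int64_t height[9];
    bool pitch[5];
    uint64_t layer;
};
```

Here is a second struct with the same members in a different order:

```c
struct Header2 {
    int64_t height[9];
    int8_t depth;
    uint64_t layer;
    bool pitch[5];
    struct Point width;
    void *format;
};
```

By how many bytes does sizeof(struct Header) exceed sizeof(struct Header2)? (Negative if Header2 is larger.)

-8

Point: score at 0 (size 4, align 4) → ends 4; id at 4 (size 4, align 4) → ends 8; vx at 8 (size 4, align 4) → ends 12; target at 12 (size 4, align 4) → ends 16; ammo at 16 (size 1, align 1) → ends 17; tail pad 3 to reach multiple of 4; total 20 bytes, alignment 4
depth at 0 (size 1, align 1) → ends 1
pad 3 to align 4 for width
width at 4 (size 20, align 4) → ends 24
format at 24 (size 8, align 8) → ends 32
height at 32 (size 72, align 8) → ends 104
pitch at 104 (size 5, align 1) → ends 109
pad 3 to align 8 for layer
layer at 112 (size 8, align 8) → ends 120
total 120 bytes, alignment 8
— Header2 —
height at 0 (size 72, align 8) → ends 72
depth at 72 (size 1, align 1) → ends 73
pad 7 to align 8 for layer
layer at 80 (size 8, align 8) → ends 88
pitch at 88 (size 5, align 1) → ends 93
pad 3 to align 4 for width
width at 96 (size 20, align 4) → ends 116
pad 4 to align 8 for format
format at 120 (size 8, align 8) → ends 128
total 128 bytes, alignment 8
120 − 128 = -8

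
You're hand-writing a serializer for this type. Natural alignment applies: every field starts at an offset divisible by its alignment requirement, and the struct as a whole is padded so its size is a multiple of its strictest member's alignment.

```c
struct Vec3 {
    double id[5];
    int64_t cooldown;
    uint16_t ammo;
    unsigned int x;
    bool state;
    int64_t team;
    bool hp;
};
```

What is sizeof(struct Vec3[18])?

1440

0..40  id  (40B, 8-aligned)
40..48  cooldown  (8B, 8-aligned)
48..50  ammo  (2B, 2-aligned)
50..52  -- padding (2B)
52..56  x  (4B, 4-aligned)
56..57  state  (1B, 1-aligned)
57..64  -- padding (7B)
64..72  team  (8B, 8-aligned)
72..73  hp  (1B, 1-aligned)
73..80  -- tail padding (7B)
sizeof = 80, alignof = 8
array of 18: 18 × 80 = 1440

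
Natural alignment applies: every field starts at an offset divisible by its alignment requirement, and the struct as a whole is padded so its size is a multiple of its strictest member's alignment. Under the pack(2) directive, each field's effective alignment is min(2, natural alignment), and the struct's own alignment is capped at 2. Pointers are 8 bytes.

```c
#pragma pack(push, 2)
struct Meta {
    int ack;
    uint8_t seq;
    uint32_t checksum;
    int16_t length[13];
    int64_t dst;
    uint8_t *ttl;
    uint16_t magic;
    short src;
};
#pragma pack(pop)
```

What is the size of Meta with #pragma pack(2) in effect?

56

ack at 0 (size 4, align 2) → ends 4
seq at 4 (size 1, align 1) → ends 5
pad 1 to align 2 for checksum
checksum at 6 (size 4, align 2) → ends 10
length at 10 (size 26, align 2) → ends 36
dst at 36 (size 8, align 2) → ends 44
ttl at 44 (size 8, align 2) → ends 52
magic at 52 (size 2, align 2) → ends 54
src at 54 (size 2, align 2) → ends 56
total 56 bytes, alignment 2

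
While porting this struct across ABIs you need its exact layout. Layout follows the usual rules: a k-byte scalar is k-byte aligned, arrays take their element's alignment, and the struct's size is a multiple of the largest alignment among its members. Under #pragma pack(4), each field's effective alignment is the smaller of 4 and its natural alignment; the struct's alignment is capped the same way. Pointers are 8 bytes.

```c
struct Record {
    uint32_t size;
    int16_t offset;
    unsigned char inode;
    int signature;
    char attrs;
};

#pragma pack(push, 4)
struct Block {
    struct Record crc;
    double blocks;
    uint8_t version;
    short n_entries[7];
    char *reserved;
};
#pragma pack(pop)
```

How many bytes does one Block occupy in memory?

48 bytes

Record: @0: size [4B, align 4] → 4; @4: offset [2B, align 2] → 6; @6: inode [1B, align 1] → 7; +1 pad (align 4); @8: signature [4B, align 4] → 12; @12: attrs [1B, align 1] → 13; +3 tail pad (align 4); size 16, align 4
@0: crc [16B, align 4] → 16
@16: blocks [8B, align 4] → 24
@24: version [1B, align 1] → 25
+1 pad (align 2)
@26: n_entries [14B, align 2] → 40
@40: reserved [8B, align 4] → 48
size 48, align 4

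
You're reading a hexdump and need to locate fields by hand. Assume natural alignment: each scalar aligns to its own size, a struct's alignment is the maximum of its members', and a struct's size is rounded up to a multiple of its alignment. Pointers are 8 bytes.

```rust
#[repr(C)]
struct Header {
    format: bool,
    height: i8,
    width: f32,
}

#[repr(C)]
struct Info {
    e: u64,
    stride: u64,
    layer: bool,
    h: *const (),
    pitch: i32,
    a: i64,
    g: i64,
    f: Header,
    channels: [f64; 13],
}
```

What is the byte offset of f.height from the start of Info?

Header: format at 0 (size 1, align 1) → ends 1; height at 1 (size 1, align 1) → ends 2; pad 2 to align 4 for width; width at 4 (size 4, align 4) → ends 8; total 8 bytes, alignment 4
e at 0 (size 8, align 8) → ends 8
stride at 8 (size 8, align 8) → ends 16
layer at 16 (size 1, align 1) → ends 17
pad 7 to align 8 for h
h at 24 (size 8, align 8) → ends 32
pitch at 32 (size 4, align 4) → ends 36
pad 4 to align 8 for a
a at 40 (size 8, align 8) → ends 48
g at 48 (size 8, align 8) → ends 56
f at 56 (size 8, align 4) → ends 64
within Header: height at 1
56 + 1 = 57

57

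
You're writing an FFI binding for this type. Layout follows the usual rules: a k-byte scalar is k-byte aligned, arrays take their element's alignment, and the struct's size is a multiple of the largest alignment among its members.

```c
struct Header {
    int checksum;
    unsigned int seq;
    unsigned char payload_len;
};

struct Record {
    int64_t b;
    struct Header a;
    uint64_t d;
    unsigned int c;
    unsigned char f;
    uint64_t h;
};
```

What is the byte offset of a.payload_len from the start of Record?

16

Header: @0: checksum [4B, align 4] → 4; @4: seq [4B, align 4] → 8; @8: payload_len [1B, align 1] → 9; +3 tail pad (align 4); size 12, align 4
@0: b [8B, align 8] → 8
@8: a [12B, align 4] → 20
within Header: payload_len at 8
8 + 8 = 16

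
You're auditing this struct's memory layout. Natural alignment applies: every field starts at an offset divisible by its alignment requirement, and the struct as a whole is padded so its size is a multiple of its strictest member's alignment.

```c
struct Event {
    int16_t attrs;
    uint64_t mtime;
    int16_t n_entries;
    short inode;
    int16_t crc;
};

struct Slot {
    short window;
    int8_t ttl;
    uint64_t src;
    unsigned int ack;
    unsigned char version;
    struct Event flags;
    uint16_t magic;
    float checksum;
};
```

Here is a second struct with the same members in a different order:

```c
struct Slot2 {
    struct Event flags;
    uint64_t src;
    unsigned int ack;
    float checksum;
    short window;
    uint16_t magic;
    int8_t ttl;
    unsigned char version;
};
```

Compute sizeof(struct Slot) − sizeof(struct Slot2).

8

Event: 0..2  attrs  (2B, 2-aligned); 2..8  -- padding (6B); 8..16  mtime  (8B, 8-aligned); 16..18  n_entries  (2B, 2-aligned); 18..20  inode  (2B, 2-aligned); 20..22  crc  (2B, 2-aligned); 22..24  -- tail padding (2B); sizeof = 24, alignof = 8
0..2  window  (2B, 2-aligned)
2..3  ttl  (1B, 1-aligned)
3..8  -- padding (5B)
8..16  src  (8B, 8-aligned)
16..20  ack  (4B, 4-aligned)
20..21  version  (1B, 1-aligned)
21..24  -- padding (3B)
24..48  flags  (24B, 8-aligned)
48..50  magic  (2B, 2-aligned)
50..52  -- padding (2B)
52..56  checksum  (4B, 4-aligned)
sizeof = 56, alignof = 8
— Slot2 —
0..24  flags  (24B, 8-aligned)
24..32  src  (8B, 8-aligned)
32..36  ack  (4B, 4-aligned)
36..40  checksum  (4B, 4-aligned)
40..42  window  (2B, 2-aligned)
42..44  magic  (2B, 2-aligned)
44..45  ttl  (1B, 1-aligned)
45..46  version  (1B, 1-aligned)
46..48  -- tail padding (2B)
sizeof = 48, alignof = 8
56 − 48 = 8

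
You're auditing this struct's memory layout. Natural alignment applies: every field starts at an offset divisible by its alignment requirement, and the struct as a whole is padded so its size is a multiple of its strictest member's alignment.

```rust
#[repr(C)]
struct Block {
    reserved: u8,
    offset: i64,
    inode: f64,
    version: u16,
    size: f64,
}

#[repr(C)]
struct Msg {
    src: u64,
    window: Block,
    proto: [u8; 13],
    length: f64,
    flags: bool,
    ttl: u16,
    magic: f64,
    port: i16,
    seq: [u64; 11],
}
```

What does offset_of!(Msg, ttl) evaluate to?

Block: reserved at 0 (size 1, align 1) → ends 1; pad 7 to align 8 for offset; offset at 8 (size 8, align 8) → ends 16; inode at 16 (size 8, align 8) → ends 24; version at 24 (size 2, align 2) → ends 26; pad 6 to align 8 for size; size at 32 (size 8, align 8) → ends 40; total 40 bytes, alignment 8
src at 0 (size 8, align 8) → ends 8
window at 8 (size 40, align 8) → ends 48
proto at 48 (size 13, align 1) → ends 61
pad 3 to align 8 for length
length at 64 (size 8, align 8) → ends 72
flags at 72 (size 1, align 1) → ends 73
pad 1 to align 2 for ttl
ttl at 74 (size 2, align 2) → ends 76

74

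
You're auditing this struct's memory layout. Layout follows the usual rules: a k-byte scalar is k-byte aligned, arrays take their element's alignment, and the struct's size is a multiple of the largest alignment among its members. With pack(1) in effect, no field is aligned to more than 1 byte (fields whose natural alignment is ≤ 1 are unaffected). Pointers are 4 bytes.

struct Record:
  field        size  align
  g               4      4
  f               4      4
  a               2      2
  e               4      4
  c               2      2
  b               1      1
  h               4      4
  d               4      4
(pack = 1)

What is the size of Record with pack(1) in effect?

g at 0 (size 4, align 1) → ends 4
f at 4 (size 4, align 1) → ends 8
a at 8 (size 2, align 1) → ends 10
e at 10 (size 4, align 1) → ends 14
c at 14 (size 2, align 1) → ends 16
b at 16 (size 1, align 1) → ends 17
h at 17 (size 4, align 1) → ends 21
d at 21 (size 4, align 1) → ends 25
total 25 bytes, alignment 1

25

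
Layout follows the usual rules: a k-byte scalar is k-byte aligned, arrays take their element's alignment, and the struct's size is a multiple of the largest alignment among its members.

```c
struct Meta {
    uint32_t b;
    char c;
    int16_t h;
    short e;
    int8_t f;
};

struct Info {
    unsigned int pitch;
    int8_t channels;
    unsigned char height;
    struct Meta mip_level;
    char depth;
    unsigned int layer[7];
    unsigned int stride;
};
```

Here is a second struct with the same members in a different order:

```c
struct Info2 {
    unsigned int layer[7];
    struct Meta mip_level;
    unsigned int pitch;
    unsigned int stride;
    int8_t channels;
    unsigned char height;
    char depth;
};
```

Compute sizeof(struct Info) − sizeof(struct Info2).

Meta: b at 0 (size 4, align 4) → ends 4; c at 4 (size 1, align 1) → ends 5; pad 1 to align 2 for h; h at 6 (size 2, align 2) → ends 8; e at 8 (size 2, align 2) → ends 10; f at 10 (size 1, align 1) → ends 11; tail pad 1 to reach multiple of 4; total 12 bytes, alignment 4
pitch at 0 (size 4, align 4) → ends 4
channels at 4 (size 1, align 1) → ends 5
height at 5 (size 1, align 1) → ends 6
pad 2 to align 4 for mip_level
mip_level at 8 (size 12, align 4) → ends 20
depth at 20 (size 1, align 1) → ends 21
pad 3 to align 4 for layer
layer at 24 (size 28, align 4) → ends 52
stride at 52 (size 4, align 4) → ends 56
total 56 bytes, alignment 4
— Info2 —
layer at 0 (size 28, align 4) → ends 28
mip_level at 28 (size 12, align 4) → ends 40
pitch at 40 (size 4, align 4) → ends 44
stride at 44 (size 4, align 4) → ends 48
channels at 48 (size 1, align 1) → ends 49
height at 49 (size 1, align 1) → ends 50
depth at 50 (size 1, align 1) → ends 51
tail pad 1 to reach multiple of 4
total 52 bytes, alignment 4
56 − 52 = 4

4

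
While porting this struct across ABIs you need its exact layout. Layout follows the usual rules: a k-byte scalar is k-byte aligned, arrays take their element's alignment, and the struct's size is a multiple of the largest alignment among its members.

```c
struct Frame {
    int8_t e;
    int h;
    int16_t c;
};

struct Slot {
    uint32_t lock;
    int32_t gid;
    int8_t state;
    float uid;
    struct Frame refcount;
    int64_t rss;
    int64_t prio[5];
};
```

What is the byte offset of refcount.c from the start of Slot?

Frame: @0: e [1B, align 1] → 1; +3 pad (align 4); @4: h [4B, align 4] → 8; @8: c [2B, align 2] → 10; +2 tail pad (align 4); size 12, align 4
@0: lock [4B, align 4] → 4
@4: gid [4B, align 4] → 8
@8: state [1B, align 1] → 9
+3 pad (align 4)
@12: uid [4B, align 4] → 16
@16: refcount [12B, align 4] → 28
within Frame: c at 8
16 + 8 = 24

24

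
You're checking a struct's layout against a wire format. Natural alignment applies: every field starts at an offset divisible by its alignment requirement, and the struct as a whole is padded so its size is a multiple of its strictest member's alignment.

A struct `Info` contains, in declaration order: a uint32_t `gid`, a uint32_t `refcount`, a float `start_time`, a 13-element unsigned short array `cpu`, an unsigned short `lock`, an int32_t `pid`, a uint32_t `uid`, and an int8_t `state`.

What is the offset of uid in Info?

gid at 0 (size 4, align 4) → ends 4
refcount at 4 (size 4, align 4) → ends 8
start_time at 8 (size 4, align 4) → ends 12
cpu at 12 (size 26, align 2) → ends 38
lock at 38 (size 2, align 2) → ends 40
pid at 40 (size 4, align 4) → ends 44
uid at 44 (size 4, align 4) → ends 48

44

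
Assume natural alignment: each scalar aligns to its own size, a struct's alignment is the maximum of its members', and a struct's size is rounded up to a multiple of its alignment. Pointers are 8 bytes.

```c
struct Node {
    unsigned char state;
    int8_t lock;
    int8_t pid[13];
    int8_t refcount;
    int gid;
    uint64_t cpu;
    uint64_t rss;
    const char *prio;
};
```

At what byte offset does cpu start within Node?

24

state at 0 (size 1, align 1) → ends 1
lock at 1 (size 1, align 1) → ends 2
pid at 2 (size 13, align 1) → ends 15
refcount at 15 (size 1, align 1) → ends 16
gid at 16 (size 4, align 4) → ends 20
pad 4 to align 8 for cpu
cpu at 24 (size 8, align 8) → ends 32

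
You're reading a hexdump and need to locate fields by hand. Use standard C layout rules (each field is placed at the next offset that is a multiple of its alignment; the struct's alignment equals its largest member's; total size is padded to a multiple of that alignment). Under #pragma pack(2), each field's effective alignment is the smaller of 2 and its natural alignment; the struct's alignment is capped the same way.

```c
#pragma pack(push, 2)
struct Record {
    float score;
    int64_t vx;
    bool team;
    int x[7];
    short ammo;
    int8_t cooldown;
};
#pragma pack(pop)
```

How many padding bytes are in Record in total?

2

score at 0 (size 4, align 2) → ends 4
vx at 4 (size 8, align 2) → ends 12
team at 12 (size 1, align 1) → ends 13
pad 1 to align 2 for x
x at 14 (size 28, align 2) → ends 42
ammo at 42 (size 2, align 2) → ends 44
cooldown at 44 (size 1, align 1) → ends 45
tail pad 1 to reach multiple of 2
total 46 bytes, alignment 2
data bytes 44, size 46 → padding 2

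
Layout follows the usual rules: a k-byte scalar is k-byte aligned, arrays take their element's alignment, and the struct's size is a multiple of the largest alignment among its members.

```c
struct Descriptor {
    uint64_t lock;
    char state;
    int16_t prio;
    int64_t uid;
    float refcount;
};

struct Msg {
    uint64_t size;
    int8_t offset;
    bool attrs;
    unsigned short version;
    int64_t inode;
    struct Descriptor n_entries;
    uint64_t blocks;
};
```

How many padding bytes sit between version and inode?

Descriptor: @0: lock [8B, align 8] → 8; @8: state [1B, align 1] → 9; +1 pad (align 2); @10: prio [2B, align 2] → 12; +4 pad (align 8); @16: uid [8B, align 8] → 24; @24: refcount [4B, align 4] → 28; +4 tail pad (align 8); size 32, align 8
@0: size [8B, align 8] → 8
@8: offset [1B, align 1] → 9
@9: attrs [1B, align 1] → 10
@10: version [2B, align 2] → 12
+4 pad (align 8)
@16: inode [8B, align 8] → 24

4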